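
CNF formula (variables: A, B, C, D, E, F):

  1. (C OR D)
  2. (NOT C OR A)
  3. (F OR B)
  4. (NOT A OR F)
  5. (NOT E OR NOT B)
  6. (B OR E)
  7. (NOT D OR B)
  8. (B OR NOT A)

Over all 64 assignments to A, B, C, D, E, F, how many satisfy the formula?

5

Satisfying assignments:
  A=0 B=1 C=0 D=1 E=0 F=0
  A=0 B=1 C=0 D=1 E=0 F=1
  A=1 B=1 C=0 D=1 E=0 F=1
  A=1 B=1 C=1 D=0 E=0 F=1
  A=1 B=1 C=1 D=1 E=0 F=1
That's 5 in total.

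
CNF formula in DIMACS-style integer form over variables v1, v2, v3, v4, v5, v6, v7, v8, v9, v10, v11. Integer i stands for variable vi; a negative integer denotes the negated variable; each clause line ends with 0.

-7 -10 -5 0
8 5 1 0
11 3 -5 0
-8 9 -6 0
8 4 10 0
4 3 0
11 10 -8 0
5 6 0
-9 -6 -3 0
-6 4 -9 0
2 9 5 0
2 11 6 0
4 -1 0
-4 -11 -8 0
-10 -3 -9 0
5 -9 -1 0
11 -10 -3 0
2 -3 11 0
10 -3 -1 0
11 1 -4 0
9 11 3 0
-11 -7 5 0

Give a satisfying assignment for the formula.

Pure literal: v7 appears only negated; assign v7 = False.
Try v1 = False.
Set v2 = False and propagate.
Try v3 = True.
  then v11 is forced to True.
The remaining clauses are satisfied by v4 = True, v5 = True, v6 = True, v8 = False, v9 = False, v10 = False.
Every clause has at least one true literal under this assignment.
Check each clause:
  1. (!v7 || !v5 || !v10) — !v7 is true.
  2. (v5 || v1 || v8) — v5 is true.
  3. (v11 || v3 || !v5) — v11 is true.
  4. (!v6 || !v8 || v9) — !v8 is true.
  5. (v4 || v10 || v8) — v4 is true.
  6. (v4 || v3) — v3 is true.
  7. (v10 || v11 || !v8) — !v8 is true.
  8. (v5 || v6) — v5 is true.
  9. (!v6 || !v9 || !v3) — !v9 is true.
  10. (!v6 || !v9 || v4) — v4 is true.
  11. (v2 || v9 || v5) — v5 is true.
  12. (v2 || v6 || v11) — v11 is true.
  13. (v4 || !v1) — v4 is true.
  14. (!v4 || !v8 || !v11) — !v8 is true.
  15. (!v10 || !v9 || !v3) — !v10 is true.
  16. (!v9 || !v1 || v5) — v5 is true.
  17. (!v10 || !v3 || v11) — v11 is true.
  18. (v11 || v2 || !v3) — v11 is true.
  19. (v10 || !v3 || !v1) — !v1 is true.
  20. (!v4 || v11 || v1) — v11 is true.
  21. (v11 || v3 || v9) — v11 is true.
  22. (!v11 || v5 || !v7) — !v7 is true.

v1=F, v2=F, v3=T, v4=T, v5=T, v6=T, v7=F, v8=F, v9=F, v10=F, v11=T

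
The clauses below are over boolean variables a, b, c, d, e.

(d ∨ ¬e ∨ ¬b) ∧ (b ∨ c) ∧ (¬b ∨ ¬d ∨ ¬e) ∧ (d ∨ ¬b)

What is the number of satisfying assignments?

12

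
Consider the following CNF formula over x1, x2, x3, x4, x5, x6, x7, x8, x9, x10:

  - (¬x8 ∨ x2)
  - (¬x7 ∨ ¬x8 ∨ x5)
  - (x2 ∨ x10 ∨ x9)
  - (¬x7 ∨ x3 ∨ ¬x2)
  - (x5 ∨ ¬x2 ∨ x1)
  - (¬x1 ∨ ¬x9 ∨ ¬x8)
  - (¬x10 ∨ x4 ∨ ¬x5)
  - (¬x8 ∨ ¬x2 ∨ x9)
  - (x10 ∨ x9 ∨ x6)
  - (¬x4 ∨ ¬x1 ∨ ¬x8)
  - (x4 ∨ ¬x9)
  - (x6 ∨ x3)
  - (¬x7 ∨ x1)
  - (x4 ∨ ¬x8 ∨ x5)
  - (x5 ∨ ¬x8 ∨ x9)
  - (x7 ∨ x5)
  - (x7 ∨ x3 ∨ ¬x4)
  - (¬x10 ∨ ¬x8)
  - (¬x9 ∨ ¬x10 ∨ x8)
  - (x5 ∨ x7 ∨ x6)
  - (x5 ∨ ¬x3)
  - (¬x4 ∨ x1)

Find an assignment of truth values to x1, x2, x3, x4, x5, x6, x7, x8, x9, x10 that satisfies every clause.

x1=T, x2=F, x3=T, x4=T, x5=T, x6=T, x7=T, x8=F, x9=F, x10=T

Pure literal: x6 appears only positively; assign x6 = True.
Branch on x1: take x1 = True.
For the remaining variables, x2 = False, x3 = True, x4 = True, x5 = True, x7 = True, x8 = False, x9 = False, x10 = True works.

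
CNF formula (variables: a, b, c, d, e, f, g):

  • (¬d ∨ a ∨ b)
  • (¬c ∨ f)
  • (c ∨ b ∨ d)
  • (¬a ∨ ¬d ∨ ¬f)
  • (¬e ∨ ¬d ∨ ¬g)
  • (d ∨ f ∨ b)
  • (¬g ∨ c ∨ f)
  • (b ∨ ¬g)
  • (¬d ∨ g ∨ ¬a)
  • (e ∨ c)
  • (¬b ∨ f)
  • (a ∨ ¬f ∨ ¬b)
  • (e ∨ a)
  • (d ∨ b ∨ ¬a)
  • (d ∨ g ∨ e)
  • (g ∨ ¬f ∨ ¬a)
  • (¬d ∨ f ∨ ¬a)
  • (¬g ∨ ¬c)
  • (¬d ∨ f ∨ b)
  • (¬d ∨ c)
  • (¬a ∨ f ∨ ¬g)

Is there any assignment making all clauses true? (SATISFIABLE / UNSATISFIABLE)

SATISFIABLE

Try a = True.
Branch on b: take b = True.
  then f is forced to True.
  then d is forced to False.
  then g is forced to True.
  then c is forced to False.
  then e is forced to True.
Every clause has at least one true literal under this assignment.
So a = T, b = T, c = F, d = F, e = T, f = T, g = T is a satisfying assignment.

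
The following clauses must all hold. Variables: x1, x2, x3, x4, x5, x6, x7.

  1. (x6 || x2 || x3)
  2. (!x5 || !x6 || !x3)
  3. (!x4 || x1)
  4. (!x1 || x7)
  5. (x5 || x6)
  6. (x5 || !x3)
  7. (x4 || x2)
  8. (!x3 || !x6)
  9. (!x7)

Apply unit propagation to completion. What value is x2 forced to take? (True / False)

True

(!x7) stands alone — x7 = False.
From (!x1 || x7) and x7 = False: x1 = False.
In (x1 || !x4), x1 is now false; !x4 must hold, so x4 = False.
In (x2 || x4), x4 is now false; x2 must hold, so x2 = True.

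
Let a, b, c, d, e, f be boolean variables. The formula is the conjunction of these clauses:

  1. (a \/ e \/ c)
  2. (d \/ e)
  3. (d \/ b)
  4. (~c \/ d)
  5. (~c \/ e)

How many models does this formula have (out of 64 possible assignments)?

24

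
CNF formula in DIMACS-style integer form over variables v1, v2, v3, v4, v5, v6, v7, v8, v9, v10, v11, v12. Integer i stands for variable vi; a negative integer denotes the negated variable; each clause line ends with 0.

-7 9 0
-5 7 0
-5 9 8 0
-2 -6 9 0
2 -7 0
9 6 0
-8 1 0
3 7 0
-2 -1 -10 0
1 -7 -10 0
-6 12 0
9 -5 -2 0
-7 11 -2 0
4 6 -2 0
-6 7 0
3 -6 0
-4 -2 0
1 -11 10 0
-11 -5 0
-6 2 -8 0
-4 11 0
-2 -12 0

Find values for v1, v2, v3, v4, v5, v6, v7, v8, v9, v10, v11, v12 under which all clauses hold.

v1=T, v2=F, v3=T, v4=T, v5=F, v6=F, v7=F, v8=T, v9=T, v10=F, v11=T, v12=T

Check each clause:
  1. {v9, ¬v7} — ¬v7 is true.
  2. {v7, ¬v5} — ¬v5 is true.
  3. {¬v5, v8, v9} — v8 is true.
  4. {¬v6, v9, ¬v2} — v9 is true.
  5. {¬v7, v2} — ¬v7 is true.
  6. {v6, v9} — v9 is true.
  7. {¬v8, v1} — v1 is true.
  8. {v7, v3} — v3 is true.
  9. {¬v2, ¬v1, ¬v10} — ¬v10 is true.
  10. {¬v7, ¬v10, v1} — v1 is true.
  11. {v12, ¬v6} — ¬v6 is true.
  12. {¬v5, ¬v2, v9} — v9 is true.
  13. {¬v7, v11, ¬v2} — ¬v7 is true.
  14. {v4, ¬v2, v6} — v4 is true.
  15. {v7, ¬v6} — ¬v6 is true.
  16. {¬v6, v3} — ¬v6 is true.
  17. {¬v2, ¬v4} — ¬v2 is true.
  18. {v1, ¬v11, v10} — v1 is true.
  19. {¬v11, ¬v5} — ¬v5 is true.
  20. {v2, ¬v6, ¬v8} — ¬v6 is true.
  21. {v11, ¬v4} — v11 is true.
  22. {¬v12, ¬v2} — ¬v2 is true.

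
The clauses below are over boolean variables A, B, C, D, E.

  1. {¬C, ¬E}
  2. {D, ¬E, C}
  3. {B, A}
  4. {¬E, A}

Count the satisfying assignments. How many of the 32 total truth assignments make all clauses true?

14

Case analysis on E and A:
  E=1, A=1: remaining (B,C,D) ∈ {(0,0,1); (1,0,1)} — 2.
  E=1, A=0: a clause becomes empty — 0.
  E=0, A=1: B, C, D free → 2^3 = 8.
  E=0, A=0: remaining (B,C,D) ∈ {(1,0,0); (1,0,1); (1,1,0); (1,1,1)} — 4.
Total: 2 + 0 + 8 + 4 = 14.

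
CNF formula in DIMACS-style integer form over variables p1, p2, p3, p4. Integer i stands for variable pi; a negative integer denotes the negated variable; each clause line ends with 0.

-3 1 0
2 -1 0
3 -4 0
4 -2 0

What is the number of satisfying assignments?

Satisfying assignments:
  p1=0 p2=0 p3=0 p4=0
  p1=1 p2=1 p3=1 p4=1
That's 2 in total.

2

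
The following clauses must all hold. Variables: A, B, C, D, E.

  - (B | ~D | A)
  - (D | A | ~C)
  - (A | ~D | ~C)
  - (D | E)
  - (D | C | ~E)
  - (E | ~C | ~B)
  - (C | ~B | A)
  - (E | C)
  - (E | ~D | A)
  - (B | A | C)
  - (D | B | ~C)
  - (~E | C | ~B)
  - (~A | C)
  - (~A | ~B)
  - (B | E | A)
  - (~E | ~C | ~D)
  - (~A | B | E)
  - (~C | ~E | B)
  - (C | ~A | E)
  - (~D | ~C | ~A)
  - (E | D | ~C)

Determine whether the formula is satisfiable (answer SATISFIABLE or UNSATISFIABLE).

UNSATISFIABLE

C = True:
  D = True:
    propagation gives A=True; an empty clause results — contradiction.
  D = False:
    propagation gives A=True, E=True, B=True; an empty clause results — contradiction.
C = False:
  propagation gives E=True, D=True, B=False, A=True; an empty clause results — contradiction.
Every branch closes, so no satisfying assignment exists.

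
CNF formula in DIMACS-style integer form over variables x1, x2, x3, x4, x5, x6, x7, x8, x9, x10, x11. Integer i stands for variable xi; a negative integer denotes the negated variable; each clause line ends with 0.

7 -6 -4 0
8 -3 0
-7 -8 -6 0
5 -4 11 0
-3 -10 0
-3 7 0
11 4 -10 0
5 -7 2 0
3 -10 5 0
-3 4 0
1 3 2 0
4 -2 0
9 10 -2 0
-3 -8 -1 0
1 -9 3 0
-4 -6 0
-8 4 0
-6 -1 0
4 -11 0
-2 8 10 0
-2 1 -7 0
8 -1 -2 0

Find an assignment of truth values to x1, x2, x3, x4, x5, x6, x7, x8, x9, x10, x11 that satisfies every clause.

x1=0, x2=0, x3=1, x4=1, x5=1, x6=0, x7=1, x8=1, x9=0, x10=0, x11=0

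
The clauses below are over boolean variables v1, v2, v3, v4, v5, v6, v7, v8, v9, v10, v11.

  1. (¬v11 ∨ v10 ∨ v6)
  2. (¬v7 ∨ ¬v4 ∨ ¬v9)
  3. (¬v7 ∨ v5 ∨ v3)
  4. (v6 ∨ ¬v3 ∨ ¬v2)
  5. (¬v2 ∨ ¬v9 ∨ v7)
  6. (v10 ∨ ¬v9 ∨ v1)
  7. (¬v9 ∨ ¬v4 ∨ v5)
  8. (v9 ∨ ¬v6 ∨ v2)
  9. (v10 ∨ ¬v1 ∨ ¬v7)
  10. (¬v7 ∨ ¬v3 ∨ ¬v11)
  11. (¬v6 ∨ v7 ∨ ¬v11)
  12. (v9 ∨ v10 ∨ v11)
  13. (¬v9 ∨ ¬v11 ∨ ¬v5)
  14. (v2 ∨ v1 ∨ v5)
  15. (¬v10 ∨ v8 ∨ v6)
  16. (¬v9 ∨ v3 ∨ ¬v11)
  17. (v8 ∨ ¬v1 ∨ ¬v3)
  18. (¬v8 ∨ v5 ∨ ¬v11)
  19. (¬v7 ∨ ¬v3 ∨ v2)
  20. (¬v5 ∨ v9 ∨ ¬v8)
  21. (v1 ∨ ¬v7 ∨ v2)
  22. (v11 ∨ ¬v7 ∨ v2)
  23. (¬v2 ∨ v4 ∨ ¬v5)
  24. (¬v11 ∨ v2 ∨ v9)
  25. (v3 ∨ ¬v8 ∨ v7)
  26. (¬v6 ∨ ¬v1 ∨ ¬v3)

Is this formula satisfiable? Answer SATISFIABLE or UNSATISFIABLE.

SATISFIABLE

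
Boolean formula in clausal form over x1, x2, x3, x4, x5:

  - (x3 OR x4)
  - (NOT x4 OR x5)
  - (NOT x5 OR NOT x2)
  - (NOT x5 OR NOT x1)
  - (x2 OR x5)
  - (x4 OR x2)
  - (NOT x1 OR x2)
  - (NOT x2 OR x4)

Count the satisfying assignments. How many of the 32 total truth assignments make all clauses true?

2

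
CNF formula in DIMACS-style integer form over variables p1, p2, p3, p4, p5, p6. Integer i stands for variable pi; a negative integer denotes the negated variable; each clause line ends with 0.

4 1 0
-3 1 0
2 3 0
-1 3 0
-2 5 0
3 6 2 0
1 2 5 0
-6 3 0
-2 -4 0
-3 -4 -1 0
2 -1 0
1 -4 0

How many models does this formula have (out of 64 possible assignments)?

The models are:
  p1=T p2=T p3=T p4=F p5=T p6=F
  p1=T p2=T p3=T p4=F p5=T p6=T
That's 2 in total.

2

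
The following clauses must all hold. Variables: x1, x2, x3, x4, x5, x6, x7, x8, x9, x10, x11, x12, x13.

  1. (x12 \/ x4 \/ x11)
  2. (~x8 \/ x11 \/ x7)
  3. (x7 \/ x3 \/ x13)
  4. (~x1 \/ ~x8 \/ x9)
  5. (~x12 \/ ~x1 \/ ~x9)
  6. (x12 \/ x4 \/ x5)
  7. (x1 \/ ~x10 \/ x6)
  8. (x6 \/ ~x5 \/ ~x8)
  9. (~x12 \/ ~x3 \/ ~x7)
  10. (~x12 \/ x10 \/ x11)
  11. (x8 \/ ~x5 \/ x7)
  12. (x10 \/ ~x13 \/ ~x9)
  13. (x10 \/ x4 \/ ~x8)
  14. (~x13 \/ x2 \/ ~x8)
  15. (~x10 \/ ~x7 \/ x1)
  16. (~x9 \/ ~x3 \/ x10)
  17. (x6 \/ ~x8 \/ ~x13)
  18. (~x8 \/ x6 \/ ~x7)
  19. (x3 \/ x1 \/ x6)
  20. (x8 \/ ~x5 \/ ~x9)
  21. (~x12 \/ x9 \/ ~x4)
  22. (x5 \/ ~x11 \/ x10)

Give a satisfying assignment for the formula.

x1 = T, x2 = T, x3 = T, x4 = T, x5 = F, x6 = F, x7 = F, x8 = F, x9 = F, x10 = F, x11 = F, x12 = F, x13 = T

x2 occurs only positively in the remaining clauses — set x2 = True.
Branch on x1: take x1 = True.
For the remaining variables, x3 = True, x4 = True, x5 = False, x6 = False, x7 = False, x8 = False, x9 = False, x10 = False, x11 = False, x12 = False, x13 = True works.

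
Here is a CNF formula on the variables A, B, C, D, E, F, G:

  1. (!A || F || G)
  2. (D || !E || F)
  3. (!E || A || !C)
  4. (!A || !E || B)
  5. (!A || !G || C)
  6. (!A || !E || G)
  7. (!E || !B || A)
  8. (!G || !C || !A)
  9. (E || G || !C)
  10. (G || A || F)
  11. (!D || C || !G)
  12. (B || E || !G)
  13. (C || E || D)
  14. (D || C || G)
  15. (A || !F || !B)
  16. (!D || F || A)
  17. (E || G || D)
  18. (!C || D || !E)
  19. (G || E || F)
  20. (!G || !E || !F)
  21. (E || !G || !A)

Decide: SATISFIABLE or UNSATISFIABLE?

SATISFIABLE

Try A = False.
For the remaining variables, B = False, C = False, D = True, E = False, F = True, G = False works.
So A=F  B=F  C=F  D=T  E=F  F=T  G=F is a satisfying assignment.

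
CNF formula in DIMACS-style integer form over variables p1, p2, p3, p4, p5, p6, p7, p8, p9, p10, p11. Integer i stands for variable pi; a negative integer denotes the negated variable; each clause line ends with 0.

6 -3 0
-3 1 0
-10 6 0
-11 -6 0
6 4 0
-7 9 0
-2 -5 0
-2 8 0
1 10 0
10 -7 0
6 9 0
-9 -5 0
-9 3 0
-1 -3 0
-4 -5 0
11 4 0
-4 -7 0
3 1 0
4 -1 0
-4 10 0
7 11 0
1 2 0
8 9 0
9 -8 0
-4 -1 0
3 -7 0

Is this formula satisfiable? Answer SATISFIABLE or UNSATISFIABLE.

UNSATISFIABLE

p1 = True:
  propagation gives p3=False, p9=False, p7=False, p6=True; an empty clause results — contradiction.
p1 = False:
  propagation gives p3=False; an empty clause results — contradiction.
Every branch closes, so no satisfying assignment exists.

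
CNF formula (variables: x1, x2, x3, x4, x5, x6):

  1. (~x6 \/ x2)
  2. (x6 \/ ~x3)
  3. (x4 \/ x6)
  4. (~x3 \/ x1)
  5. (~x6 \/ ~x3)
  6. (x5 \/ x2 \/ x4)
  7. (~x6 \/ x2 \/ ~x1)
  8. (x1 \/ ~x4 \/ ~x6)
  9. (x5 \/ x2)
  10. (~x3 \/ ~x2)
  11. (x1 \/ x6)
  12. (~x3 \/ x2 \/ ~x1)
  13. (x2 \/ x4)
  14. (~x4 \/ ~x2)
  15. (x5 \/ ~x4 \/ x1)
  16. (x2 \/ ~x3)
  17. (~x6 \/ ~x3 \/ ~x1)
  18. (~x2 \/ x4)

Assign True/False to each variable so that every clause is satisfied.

x1=True, x2=False, x3=False, x4=True, x5=True, x6=False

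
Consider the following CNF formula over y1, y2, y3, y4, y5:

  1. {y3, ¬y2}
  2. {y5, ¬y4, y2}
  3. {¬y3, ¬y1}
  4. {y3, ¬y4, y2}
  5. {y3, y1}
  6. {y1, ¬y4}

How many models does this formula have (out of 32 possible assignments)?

Satisfying assignments:
  y1=0 y2=0 y3=1 y4=0 y5=0
  y1=0 y2=0 y3=1 y4=0 y5=1
  y1=0 y2=1 y3=1 y4=0 y5=0
  y1=0 y2=1 y3=1 y4=0 y5=1
  y1=1 y2=0 y3=0 y4=0 y5=0
  y1=1 y2=0 y3=0 y4=0 y5=1
That's 6 in total.

6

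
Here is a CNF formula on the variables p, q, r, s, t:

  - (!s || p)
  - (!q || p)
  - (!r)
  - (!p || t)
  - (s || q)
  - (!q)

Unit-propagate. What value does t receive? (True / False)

True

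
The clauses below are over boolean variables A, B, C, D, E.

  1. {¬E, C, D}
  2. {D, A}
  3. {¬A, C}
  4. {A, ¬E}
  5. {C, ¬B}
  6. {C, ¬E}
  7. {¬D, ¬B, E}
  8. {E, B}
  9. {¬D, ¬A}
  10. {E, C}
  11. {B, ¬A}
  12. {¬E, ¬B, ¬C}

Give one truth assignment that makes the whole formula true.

A=1  B=1  C=1  D=0  E=0

Check each clause:
  1. {¬E, C, D} — C is true.
  2. {A, D} — A is true.
  3. {C, ¬A} — C is true.
  4. {A, ¬E} — A is true.
  5. {¬B, C} — C is true.
  6. {¬E, C} — C is true.
  7. {E, ¬B, ¬D} — ¬D is true.
  8. {B, E} — B is true.
  9. {¬A, ¬D} — ¬D is true.
  10. {E, C} — C is true.
  11. {¬A, B} — B is true.
  12. {¬B, ¬E, ¬C} — ¬E is true.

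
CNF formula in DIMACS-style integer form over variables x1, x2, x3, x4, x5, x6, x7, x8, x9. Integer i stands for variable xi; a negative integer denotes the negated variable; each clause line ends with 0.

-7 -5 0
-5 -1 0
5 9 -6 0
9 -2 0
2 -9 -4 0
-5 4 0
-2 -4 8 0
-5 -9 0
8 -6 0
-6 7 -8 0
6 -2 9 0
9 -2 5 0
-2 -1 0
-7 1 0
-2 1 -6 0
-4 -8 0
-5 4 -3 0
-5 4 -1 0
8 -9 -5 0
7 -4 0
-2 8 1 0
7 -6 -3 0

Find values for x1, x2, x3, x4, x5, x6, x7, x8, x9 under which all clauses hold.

x1 = True, x2 = False, x3 = False, x4 = False, x5 = False, x6 = False, x7 = True, x8 = False, x9 = True

Check each clause:
  1. (!x7 || !x5) — !x5 is true.
  2. (!x1 || !x5) — !x5 is true.
  3. (!x6 || x5 || x9) — x9 is true.
  4. (x9 || !x2) — x9 is true.
  5. (!x9 || !x4 || x2) — !x4 is true.
  6. (x4 || !x5) — !x5 is true.
  7. (!x2 || !x4 || x8) — !x4 is true.
  8. (!x9 || !x5) — !x5 is true.
  9. (x8 || !x6) — !x6 is true.
  10. (x7 || !x6 || !x8) — !x8 is true.
  11. (x9 || !x2 || x6) — x9 is true.
  12. (!x2 || x9 || x5) — x9 is true.
  13. (!x2 || !x1) — !x2 is true.
  14. (x1 || !x7) — x1 is true.
  15. (!x6 || x1 || !x2) — x1 is true.
  16. (!x8 || !x4) — !x8 is true.
  17. (!x3 || !x5 || x4) — !x5 is true.
  18. (!x5 || !x1 || x4) — !x5 is true.
  19. (!x9 || !x5 || x8) — !x5 is true.
  20. (x7 || !x4) — !x4 is true.
  21. (x8 || !x2 || x1) — x1 is true.
  22. (x7 || !x3 || !x6) — !x6 is true.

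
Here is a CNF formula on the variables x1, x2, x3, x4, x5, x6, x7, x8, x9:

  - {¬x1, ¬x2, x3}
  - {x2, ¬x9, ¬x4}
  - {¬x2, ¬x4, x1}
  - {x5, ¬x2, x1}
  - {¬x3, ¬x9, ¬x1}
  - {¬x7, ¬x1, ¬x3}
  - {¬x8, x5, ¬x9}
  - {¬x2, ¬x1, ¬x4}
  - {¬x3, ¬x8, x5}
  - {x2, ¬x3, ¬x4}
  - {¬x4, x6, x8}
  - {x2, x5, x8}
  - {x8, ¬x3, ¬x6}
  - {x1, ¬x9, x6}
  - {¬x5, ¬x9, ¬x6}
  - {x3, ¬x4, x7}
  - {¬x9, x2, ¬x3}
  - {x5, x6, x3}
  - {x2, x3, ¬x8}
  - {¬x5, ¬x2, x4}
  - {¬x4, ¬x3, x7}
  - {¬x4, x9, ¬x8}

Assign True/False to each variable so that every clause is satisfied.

Branch on x1: take x1 = False.
Branch on x2: take x2 = False.
For the remaining variables, x3 = True, x4 = False, x5 = True, x6 = False, x7 = False, x8 = False, x9 = False works.
Every clause has at least one true literal under this assignment.

x1=F, x2=F, x3=T, x4=F, x5=T, x6=F, x7=F, x8=F, x9=F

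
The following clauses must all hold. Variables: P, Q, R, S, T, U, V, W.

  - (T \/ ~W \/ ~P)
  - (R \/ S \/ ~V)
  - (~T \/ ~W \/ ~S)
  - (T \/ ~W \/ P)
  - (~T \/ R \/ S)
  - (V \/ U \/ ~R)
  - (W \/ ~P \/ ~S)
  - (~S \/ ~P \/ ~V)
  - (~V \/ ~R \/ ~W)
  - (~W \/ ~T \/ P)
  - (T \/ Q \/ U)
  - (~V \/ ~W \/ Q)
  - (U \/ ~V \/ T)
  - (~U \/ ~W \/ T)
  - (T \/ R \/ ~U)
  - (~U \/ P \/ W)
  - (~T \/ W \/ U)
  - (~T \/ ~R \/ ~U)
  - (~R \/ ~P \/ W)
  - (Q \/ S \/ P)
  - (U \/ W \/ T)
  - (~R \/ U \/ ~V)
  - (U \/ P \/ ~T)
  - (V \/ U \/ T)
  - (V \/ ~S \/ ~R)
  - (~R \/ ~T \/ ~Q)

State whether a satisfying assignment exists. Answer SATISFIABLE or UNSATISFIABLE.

UNSATISFIABLE

T = True:
  R = True:
    propagation gives U=False, V=True; an empty clause results — contradiction.
  R = False:
    propagation gives S=True, W=False, P=False, U=False; an empty clause results — contradiction.
T = False:
  U = True:
    propagation gives W=False, R=True, P=True; an empty clause results — contradiction.
  U = False:
    propagation gives Q=True, V=False; an empty clause results — contradiction.
Every branch closes, so no satisfying assignment exists.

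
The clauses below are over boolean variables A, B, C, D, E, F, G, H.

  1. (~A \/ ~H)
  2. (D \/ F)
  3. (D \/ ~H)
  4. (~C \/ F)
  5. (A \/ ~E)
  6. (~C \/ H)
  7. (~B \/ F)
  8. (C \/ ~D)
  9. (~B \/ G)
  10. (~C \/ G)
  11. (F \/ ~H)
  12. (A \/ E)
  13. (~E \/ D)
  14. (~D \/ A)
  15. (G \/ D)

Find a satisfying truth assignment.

B occurs only negated in the remaining clauses — set B = False.
Pure literal: F appears only positively; assign F = True.
Branch on A: take A = True.
  then H is forced to False.
  then C is forced to False.
  then D is forced to False.
  then E is forced to False.
  then G is forced to True.
Check each clause:
  1. (~H \/ ~A) — ~H is true.
  2. (D \/ F) — F is true.
  3. (~H \/ D) — ~H is true.
  4. (F \/ ~C) — ~C is true.
  5. (A \/ ~E) — A is true.
  6. (H \/ ~C) — ~C is true.
  7. (F \/ ~B) — F is true.
  8. (C \/ ~D) — ~D is true.
  9. (~B \/ G) — ~B is true.
  10. (G \/ ~C) — ~C is true.
  11. (~H \/ F) — ~H is true.
  12. (E \/ A) — A is true.
  13. (D \/ ~E) — ~E is true.
  14. (A \/ ~D) — A is true.
  15. (G \/ D) — G is true.

A=1, B=0, C=0, D=0, E=0, F=1, G=1, H=0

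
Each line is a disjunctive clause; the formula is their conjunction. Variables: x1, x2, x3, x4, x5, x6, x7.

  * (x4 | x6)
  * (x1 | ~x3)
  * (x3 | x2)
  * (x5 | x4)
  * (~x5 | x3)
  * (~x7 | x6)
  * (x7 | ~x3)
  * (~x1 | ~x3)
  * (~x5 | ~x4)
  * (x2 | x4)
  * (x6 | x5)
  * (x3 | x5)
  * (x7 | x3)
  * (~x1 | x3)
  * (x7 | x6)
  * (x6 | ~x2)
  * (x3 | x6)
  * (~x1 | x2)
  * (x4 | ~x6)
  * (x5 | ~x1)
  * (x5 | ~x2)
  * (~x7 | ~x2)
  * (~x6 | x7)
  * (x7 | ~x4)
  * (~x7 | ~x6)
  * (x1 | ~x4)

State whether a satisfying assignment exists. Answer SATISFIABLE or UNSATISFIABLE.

UNSATISFIABLE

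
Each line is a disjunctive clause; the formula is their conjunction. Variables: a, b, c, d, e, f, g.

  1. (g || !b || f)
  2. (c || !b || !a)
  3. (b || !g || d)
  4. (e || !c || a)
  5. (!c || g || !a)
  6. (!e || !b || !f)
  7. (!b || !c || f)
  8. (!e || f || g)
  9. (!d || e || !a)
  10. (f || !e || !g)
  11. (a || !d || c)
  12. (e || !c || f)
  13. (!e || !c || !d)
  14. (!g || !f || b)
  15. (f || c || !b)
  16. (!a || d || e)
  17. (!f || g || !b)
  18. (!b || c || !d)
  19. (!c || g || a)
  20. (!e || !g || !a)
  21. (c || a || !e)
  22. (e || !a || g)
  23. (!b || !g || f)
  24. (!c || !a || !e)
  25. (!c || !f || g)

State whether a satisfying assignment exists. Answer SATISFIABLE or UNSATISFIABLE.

Set a = False and propagate.
For the remaining variables, b = True, c = False, d = False, e = False, f = True, g = True works.
Every clause has at least one true literal under this assignment.
So a=False  b=True  c=False  d=False  e=False  f=True  g=True is a satisfying assignment.

SATISFIABLE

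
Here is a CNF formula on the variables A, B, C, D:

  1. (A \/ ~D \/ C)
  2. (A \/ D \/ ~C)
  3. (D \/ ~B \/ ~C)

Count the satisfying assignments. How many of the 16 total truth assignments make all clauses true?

11

Split on C, then D.
  C=1, D=1: remaining (A,B) ∈ {(0,0); (0,1); (1,0); (1,1)} — 4.
  C=1, D=0: remaining (A,B) ∈ {(1,0)} — 1.
  C=0, D=1: remaining (A,B) ∈ {(1,0); (1,1)} — 2.
  C=0, D=0: remaining (A,B) ∈ {(0,0); (0,1); (1,0); (1,1)} — 4.
Total: 4 + 1 + 2 + 4 = 11.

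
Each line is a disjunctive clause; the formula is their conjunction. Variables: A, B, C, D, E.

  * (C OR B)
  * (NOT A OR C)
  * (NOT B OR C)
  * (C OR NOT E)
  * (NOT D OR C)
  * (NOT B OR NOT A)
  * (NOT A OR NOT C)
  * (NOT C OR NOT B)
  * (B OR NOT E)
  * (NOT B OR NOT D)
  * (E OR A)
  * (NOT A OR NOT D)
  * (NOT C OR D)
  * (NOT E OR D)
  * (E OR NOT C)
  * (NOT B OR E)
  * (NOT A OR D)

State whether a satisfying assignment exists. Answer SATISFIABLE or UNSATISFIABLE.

C = True:
  propagation gives A=False, B=False, E=False; an empty clause results — contradiction.
C = False:
  propagation gives B=True; an empty clause results — contradiction.
Every branch closes, so no satisfying assignment exists.

UNSATISFIABLE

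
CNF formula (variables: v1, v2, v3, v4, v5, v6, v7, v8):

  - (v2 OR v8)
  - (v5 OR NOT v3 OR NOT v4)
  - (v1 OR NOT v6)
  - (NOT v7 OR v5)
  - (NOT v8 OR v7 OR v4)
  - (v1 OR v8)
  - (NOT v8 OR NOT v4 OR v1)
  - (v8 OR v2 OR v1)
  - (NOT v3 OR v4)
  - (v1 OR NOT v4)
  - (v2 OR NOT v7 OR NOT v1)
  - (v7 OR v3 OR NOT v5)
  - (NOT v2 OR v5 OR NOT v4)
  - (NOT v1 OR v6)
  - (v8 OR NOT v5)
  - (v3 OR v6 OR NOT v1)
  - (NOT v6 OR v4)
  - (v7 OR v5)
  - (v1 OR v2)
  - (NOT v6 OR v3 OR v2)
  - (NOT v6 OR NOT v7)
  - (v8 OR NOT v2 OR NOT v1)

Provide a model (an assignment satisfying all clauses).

v1=T  v2=F  v3=T  v4=T  v5=T  v6=T  v7=F  v8=T

Set v1 = True and propagate.
  then v6 is forced to True.
  then v4 is forced to True.
  then v7 is forced to False.
  then v5 is forced to True.
  then v3 is forced to True.
  then v8 is forced to True.
v2 is now unconstrained; take v2 = False.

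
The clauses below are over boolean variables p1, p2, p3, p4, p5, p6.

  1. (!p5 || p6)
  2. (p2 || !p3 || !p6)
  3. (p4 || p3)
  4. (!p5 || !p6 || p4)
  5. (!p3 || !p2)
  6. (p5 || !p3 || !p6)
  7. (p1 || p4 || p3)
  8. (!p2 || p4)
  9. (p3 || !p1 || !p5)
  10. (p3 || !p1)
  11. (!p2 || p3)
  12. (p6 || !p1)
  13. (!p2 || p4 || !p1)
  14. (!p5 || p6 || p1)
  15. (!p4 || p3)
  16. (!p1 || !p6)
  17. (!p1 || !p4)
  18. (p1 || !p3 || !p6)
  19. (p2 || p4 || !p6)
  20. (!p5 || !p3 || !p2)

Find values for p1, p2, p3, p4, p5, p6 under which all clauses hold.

p1=0, p2=0, p3=1, p4=0, p5=0, p6=0

Check each clause:
  1. (p6 || !p5) — !p5 is true.
  2. (p2 || !p3 || !p6) — !p6 is true.
  3. (p3 || p4) — p3 is true.
  4. (p4 || !p5 || !p6) — !p6 is true.
  5. (!p3 || !p2) — !p2 is true.
  6. (p5 || !p6 || !p3) — !p6 is true.
  7. (p4 || p1 || p3) — p3 is true.
  8. (p4 || !p2) — !p2 is true.
  9. (!p1 || p3 || !p5) — p3 is true.
  10. (p3 || !p1) — p3 is true.
  11. (p3 || !p2) — p3 is true.
  12. (p6 || !p1) — !p1 is true.
  13. (p4 || !p1 || !p2) — !p1 is true.
  14. (!p5 || p1 || p6) — !p5 is true.
  15. (!p4 || p3) — p3 is true.
  16. (!p1 || !p6) — !p6 is true.
  17. (!p1 || !p4) — !p4 is true.
  18. (!p6 || !p3 || p1) — !p6 is true.
  19. (p2 || !p6 || p4) — !p6 is true.
  20. (!p5 || !p2 || !p3) — !p5 is true.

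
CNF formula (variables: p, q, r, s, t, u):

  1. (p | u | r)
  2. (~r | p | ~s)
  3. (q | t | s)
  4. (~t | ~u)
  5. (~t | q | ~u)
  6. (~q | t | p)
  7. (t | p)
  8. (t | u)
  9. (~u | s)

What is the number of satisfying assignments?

14

Case analysis on t and u:
  t=1, u=1: a clause becomes empty — 0.
  t=1, u=0: q free; 5 ways for (p,r,s) × 2^1 = 10.
  t=0, u=1: remaining (p,q,r,s) ∈ {(1,0,0,1); (1,0,1,1); (1,1,0,1); (1,1,1,1)} — 4.
  t=0, u=0: a clause becomes empty — 0.
Total: 0 + 10 + 4 + 0 = 14.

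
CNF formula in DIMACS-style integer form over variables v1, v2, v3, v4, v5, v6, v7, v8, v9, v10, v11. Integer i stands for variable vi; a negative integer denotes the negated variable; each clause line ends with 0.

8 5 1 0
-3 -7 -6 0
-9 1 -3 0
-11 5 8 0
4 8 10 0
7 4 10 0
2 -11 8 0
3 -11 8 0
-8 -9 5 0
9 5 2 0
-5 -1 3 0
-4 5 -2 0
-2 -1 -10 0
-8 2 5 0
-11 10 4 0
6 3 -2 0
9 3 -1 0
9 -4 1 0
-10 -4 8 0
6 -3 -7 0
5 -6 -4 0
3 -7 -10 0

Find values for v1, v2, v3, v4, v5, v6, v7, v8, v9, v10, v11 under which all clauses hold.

Set v1 = True and propagate.
For the remaining variables, v2 = True, v3 = True, v4 = True, v5 = True, v6 = False, v7 = False, v8 = False, v9 = False, v10 = False, v11 = True works.
Check each clause:
  1. (v1 || v8 || v5) — v1 is true.
  2. (!v3 || !v6 || !v7) — !v7 is true.
  3. (!v9 || !v3 || v1) — v1 is true.
  4. (v8 || !v11 || v5) — v5 is true.
  5. (v4 || v8 || v10) — v4 is true.
  6. (v10 || v7 || v4) — v4 is true.
  7. (v8 || v2 || !v11) — v2 is true.
  8. (v8 || !v11 || v3) — v3 is true.
  9. (!v8 || !v9 || v5) — !v8 is true.
  10. (v2 || v5 || v9) — v2 is true.
  11. (!v1 || !v5 || v3) — v3 is true.
  12. (!v2 || v5 || !v4) — v5 is true.
  13. (!v10 || !v1 || !v2) — !v10 is true.
  14. (v5 || v2 || !v8) — !v8 is true.
  15. (v10 || !v11 || v4) — v4 is true.
  16. (v3 || v6 || !v2) — v3 is true.
  17. (v9 || v3 || !v1) — v3 is true.
  18. (v1 || !v4 || v9) — v1 is true.
  19. (!v10 || !v4 || v8) — !v10 is true.
  20. (!v3 || v6 || !v7) — !v7 is true.
  21. (!v6 || v5 || !v4) — !v6 is true.
  22. (v3 || !v7 || !v10) — !v7 is true.

v1=T, v2=T, v3=T, v4=T, v5=T, v6=F, v7=F, v8=F, v9=F, v10=F, v11=T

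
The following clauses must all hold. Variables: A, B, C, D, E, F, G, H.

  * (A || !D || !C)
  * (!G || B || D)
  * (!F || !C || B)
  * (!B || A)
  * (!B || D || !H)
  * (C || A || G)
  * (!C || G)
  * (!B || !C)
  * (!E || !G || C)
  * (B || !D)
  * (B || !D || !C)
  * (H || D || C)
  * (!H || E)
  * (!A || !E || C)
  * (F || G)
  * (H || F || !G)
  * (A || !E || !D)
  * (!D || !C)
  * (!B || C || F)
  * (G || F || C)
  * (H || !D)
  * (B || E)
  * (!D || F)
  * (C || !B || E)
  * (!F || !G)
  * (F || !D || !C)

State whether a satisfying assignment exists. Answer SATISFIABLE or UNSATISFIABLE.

UNSATISFIABLE

C = True:
  propagation gives G=True, B=False, D=True; an empty clause results — contradiction.
C = False:
  B = True:
    propagation gives A=True, E=False; an empty clause results — contradiction.
  B = False:
    propagation gives D=False, G=False, A=True, H=True; an empty clause results — contradiction.
Every branch closes, so no satisfying assignment exists.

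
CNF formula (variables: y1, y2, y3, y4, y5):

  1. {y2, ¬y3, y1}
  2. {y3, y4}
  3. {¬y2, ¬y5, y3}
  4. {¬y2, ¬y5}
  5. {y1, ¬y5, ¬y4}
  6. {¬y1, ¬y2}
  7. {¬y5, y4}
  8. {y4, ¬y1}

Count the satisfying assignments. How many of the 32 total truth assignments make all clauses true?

8

Case analysis on y1 and y2:
  y1=T, y2=T: a clause becomes empty — 0.
  y1=T, y2=F: remaining (y3,y4,y5) ∈ {(F,T,F); (F,T,T); (T,T,F); (T,T,T)} — 4.
  y1=F, y2=T: remaining (y3,y4,y5) ∈ {(F,T,F); (T,F,F); (T,T,F)} — 3.
  y1=F, y2=F: remaining (y3,y4,y5) ∈ {(F,T,F)} — 1.
Total: 0 + 4 + 3 + 1 = 8.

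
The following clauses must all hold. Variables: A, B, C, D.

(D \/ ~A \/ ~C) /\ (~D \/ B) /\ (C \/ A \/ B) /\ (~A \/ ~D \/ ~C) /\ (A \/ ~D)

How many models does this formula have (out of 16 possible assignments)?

6

Satisfying assignments:
  A=F B=F C=T D=F
  A=F B=T C=F D=F
  A=F B=T C=T D=F
  A=T B=F C=F D=F
  A=T B=T C=F D=F
  A=T B=T C=F D=T
Count: 6.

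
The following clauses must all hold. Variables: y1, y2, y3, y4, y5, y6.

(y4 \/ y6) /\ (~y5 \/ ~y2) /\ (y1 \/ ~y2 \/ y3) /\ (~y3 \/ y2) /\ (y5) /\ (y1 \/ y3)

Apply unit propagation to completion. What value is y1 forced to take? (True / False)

True

Unit clause (y5) sets y5 = True.
From (~y5 \/ ~y2) and y5 = True: y2 = False.
In (y2 \/ ~y3), y2 is now false; ~y3 must hold, so y3 = False.
(y3 \/ y1): since y3 = False, the clause reduces to (y1). y1 = True.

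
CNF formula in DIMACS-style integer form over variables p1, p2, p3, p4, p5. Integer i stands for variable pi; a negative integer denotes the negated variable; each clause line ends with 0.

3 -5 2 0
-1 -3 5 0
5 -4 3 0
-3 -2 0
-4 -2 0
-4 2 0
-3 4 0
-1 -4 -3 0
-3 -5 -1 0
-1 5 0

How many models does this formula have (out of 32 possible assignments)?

4

Satisfying assignments:
  p1=F p2=F p3=F p4=F p5=F
  p1=F p2=T p3=F p4=F p5=F
  p1=F p2=T p3=F p4=F p5=T
  p1=T p2=T p3=F p4=F p5=T
That's 4 in total.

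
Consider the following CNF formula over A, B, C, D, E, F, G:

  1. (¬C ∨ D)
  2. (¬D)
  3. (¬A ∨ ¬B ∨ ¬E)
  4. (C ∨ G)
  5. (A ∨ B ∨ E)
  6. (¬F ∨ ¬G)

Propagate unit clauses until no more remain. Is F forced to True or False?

False

(¬D) is a unit clause: D = False.
In (D ∨ ¬C), D is now false; ¬C must hold, so C = False.
In (G ∨ C), C is now false; G must hold, so G = True.
(¬F ∨ ¬G): since G = True, the clause reduces to (¬F). F = False.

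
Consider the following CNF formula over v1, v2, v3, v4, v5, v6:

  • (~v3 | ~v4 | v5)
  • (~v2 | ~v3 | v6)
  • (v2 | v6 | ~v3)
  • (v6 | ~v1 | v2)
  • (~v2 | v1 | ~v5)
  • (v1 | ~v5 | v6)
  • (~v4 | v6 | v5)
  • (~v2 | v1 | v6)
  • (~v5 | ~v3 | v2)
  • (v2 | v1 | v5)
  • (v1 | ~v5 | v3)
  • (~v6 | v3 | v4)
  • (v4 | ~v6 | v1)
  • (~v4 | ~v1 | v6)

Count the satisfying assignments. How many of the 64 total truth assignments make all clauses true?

Split on v6, then v1.
  v6=1, v1=1: 8 of the 16 assignments to (v2,v3,v4,v5) work.
  v6=1, v1=0: remaining (v2,v3,v4,v5) ∈ {(1,0,1,0)} — 1.
  v6=0, v1=1: remaining (v2,v3,v4,v5) ∈ {(1,0,0,0); (1,0,0,1)} — 2.
  v6=0, v1=0: a clause becomes empty — 0.
Total: 8 + 1 + 2 + 0 = 11.

11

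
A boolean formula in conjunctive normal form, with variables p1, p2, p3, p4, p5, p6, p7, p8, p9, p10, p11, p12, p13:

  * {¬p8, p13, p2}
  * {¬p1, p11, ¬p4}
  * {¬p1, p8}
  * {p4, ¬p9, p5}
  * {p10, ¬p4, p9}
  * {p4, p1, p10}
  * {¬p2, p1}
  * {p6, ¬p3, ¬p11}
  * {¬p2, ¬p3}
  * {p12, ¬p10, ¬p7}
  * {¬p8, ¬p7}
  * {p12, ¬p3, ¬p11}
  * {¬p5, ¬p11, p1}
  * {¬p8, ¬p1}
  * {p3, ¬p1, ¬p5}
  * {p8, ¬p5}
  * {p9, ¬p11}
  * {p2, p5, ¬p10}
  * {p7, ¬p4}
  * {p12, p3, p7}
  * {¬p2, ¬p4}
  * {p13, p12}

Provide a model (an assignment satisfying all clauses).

p6 occurs only positively in the remaining clauses — set p6 = True.
Pure literal: p13 appears only positively; assign p13 = True.
Set p1 = False and propagate.
  then p2 is forced to False.
Set p3 = True and propagate.
Branch on p4: take p4 = False.
  then p10 is forced to True.
  then p5 is forced to True.
  then p11 is forced to False.
  then p8 is forced to True.
  then p7 is forced to False.
p9, p12 are now unconstrained; take p9 = False, p12 = False.

p1=False, p2=False, p3=True, p4=False, p5=True, p6=True, p7=False, p8=True, p9=False, p10=True, p11=False, p12=False, p13=True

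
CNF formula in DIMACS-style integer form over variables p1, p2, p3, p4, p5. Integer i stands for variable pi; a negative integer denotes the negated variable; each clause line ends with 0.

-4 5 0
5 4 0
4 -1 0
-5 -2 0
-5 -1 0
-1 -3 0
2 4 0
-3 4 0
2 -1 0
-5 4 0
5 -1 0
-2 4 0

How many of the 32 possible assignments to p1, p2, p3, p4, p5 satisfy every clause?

Satisfying assignments:
  p1=0 p2=0 p3=0 p4=1 p5=1
  p1=0 p2=0 p3=1 p4=1 p5=1
Count: 2.

2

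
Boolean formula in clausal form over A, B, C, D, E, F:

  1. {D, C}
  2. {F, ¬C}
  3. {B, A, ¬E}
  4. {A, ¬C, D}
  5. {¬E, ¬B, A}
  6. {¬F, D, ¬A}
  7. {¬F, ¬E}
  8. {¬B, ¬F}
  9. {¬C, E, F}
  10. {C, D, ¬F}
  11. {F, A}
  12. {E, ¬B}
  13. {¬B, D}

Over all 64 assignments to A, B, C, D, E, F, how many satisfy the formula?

7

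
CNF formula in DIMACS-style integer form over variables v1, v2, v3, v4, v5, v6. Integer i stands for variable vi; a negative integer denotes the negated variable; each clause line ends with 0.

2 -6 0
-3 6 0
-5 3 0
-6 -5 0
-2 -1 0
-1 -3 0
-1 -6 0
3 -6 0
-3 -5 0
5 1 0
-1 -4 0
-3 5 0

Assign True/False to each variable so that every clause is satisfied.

Pure literal: v4 appears only negated; assign v4 = False.
Try v1 = True.
  then v2 is forced to False.
  then v6 is forced to False.
  then v3 is forced to False.
  then v5 is forced to False.
Every clause has at least one true literal under this assignment.

v1=1, v2=0, v3=0, v4=0, v5=0, v6=0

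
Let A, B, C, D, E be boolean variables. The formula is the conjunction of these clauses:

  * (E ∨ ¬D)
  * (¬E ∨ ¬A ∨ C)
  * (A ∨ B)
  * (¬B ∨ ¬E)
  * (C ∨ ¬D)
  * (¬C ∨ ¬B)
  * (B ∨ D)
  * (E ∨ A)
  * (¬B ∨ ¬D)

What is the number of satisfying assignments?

Satisfying assignments:
  A=T B=F C=T D=T E=T
  A=T B=T C=F D=F E=F
That's 2 in total.

2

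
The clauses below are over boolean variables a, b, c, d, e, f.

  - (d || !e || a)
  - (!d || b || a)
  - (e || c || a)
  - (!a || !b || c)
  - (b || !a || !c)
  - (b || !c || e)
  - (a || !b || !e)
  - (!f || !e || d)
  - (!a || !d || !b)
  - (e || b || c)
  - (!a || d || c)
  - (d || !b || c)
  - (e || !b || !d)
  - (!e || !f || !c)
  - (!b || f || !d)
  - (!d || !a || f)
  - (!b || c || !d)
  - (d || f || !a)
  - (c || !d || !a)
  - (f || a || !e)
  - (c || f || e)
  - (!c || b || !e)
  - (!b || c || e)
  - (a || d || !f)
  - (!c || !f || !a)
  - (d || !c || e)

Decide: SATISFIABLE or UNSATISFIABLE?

UNSATISFIABLE

c = True:
  a = True:
    propagation gives b=True, d=False, f=True; an empty clause results — contradiction.
  a = False:
    e = True:
      propagation gives d=True, b=True; contradiction.
    e = False:
      propagation gives b=True, d=False; contradiction.
c = False:
  d = True:
    propagation gives b=False, a=True; an empty clause results — contradiction.
  d = False:
    propagation gives a=False, e=False; an empty clause results — contradiction.
Every branch closes, so no satisfying assignment exists.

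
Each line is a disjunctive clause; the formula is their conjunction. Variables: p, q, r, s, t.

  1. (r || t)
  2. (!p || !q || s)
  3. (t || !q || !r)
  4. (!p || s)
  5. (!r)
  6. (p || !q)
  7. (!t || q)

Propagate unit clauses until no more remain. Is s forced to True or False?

True

(!r) is a unit clause: r = False.
In (t || r), r is now false; t must hold, so t = True.
In (!t || q), !t is now false; q must hold, so q = True.
(!q || p): since q = True, the clause reduces to (p). p = True.
(!p || !q || s) with p = True, q = True leaves only s, so s = True.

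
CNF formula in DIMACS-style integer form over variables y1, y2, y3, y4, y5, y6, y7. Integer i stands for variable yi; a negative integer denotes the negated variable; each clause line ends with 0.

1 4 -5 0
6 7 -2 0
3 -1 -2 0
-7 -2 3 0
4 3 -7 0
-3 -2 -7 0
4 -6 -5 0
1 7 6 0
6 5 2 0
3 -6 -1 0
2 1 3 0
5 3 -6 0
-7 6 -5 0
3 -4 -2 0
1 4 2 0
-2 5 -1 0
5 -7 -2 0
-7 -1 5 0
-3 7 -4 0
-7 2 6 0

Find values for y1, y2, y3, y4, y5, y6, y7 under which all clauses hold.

y1=False, y2=False, y3=True, y4=True, y5=True, y6=True, y7=True

Set y1 = False and propagate.
Branch on y2: take y2 = False.
  then y3 is forced to True.
  then y4 is forced to True.
  then y7 is forced to True.
  then y6 is forced to True.
y5 is now unconstrained; take y5 = True.
Every clause has at least one true literal under this assignment.
Check each clause:
  1. (y1 | y4 | ~y5) — y4 is true.
  2. (y6 | ~y2 | y7) — ~y2 is true.
  3. (~y2 | ~y1 | y3) — y3 is true.
  4. (~y2 | ~y7 | y3) — y3 is true.
  5. (~y7 | y3 | y4) — y3 is true.
  6. (~y2 | ~y7 | ~y3) — ~y2 is true.
  7. (~y6 | ~y5 | y4) — y4 is true.
  8. (y6 | y7 | y1) — y6 is true.
  9. (y5 | y2 | y6) — y5 is true.
  10. (y3 | ~y6 | ~y1) — y3 is true.
  11. (y2 | y3 | y1) — y3 is true.
  12. (y3 | ~y6 | y5) — y3 is true.
  13. (~y7 | ~y5 | y6) — y6 is true.
  14. (~y4 | ~y2 | y3) — y3 is true.
  15. (y1 | y4 | y2) — y4 is true.
  16. (~y1 | ~y2 | y5) — y5 is true.
  17. (~y7 | ~y2 | y5) — y5 is true.
  18. (~y7 | ~y1 | y5) — y5 is true.
  19. (y7 | ~y3 | ~y4) — y7 is true.
  20. (~y7 | y6 | y2) — y6 is true.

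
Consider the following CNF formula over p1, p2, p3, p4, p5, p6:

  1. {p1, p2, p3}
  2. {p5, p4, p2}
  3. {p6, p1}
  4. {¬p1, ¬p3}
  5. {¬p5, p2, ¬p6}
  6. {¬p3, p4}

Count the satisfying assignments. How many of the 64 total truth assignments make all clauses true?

Case analysis on p1 and p2:
  p1=1, p2=1: forces p3=0; p4, p5, p6 free → 2^3 = 8.
  p1=1, p2=0: remaining (p3,p4,p5,p6) ∈ {(0,0,1,0); (0,1,0,0); (0,1,0,1); (0,1,1,0)} — 4.
  p1=0, p2=1: p5 free; 3 ways for (p3,p4,p6) × 2^1 = 6.
  p1=0, p2=0: remaining (p3,p4,p5,p6) ∈ {(1,1,0,1)} — 1.
Total: 8 + 4 + 6 + 1 = 19.

19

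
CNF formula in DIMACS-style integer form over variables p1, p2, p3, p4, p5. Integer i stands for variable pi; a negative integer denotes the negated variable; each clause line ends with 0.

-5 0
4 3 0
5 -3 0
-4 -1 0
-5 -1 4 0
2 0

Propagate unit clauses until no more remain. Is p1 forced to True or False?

False

Unit clause (~p5) sets p5 = False.
(p5 | ~p3): since p5 = False, the clause reduces to (~p3). p3 = False.
In (p4 | p3), p3 is now false; p4 must hold, so p4 = True.
(~p1 | ~p4): since p4 = True, the clause reduces to (~p1). p1 = False.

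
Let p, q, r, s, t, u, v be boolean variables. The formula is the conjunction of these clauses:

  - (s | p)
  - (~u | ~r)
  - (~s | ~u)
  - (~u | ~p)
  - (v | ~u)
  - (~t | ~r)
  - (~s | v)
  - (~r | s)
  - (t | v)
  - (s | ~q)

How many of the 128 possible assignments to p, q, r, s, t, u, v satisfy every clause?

Split on s, then u.
  s=T, u=T: a clause becomes empty — 0.
  s=T, u=F: p, q free; 3 ways for (r,t,v) × 2^2 = 12.
  s=F, u=T: a clause becomes empty — 0.
  s=F, u=F: remaining (p,q,r,t,v) ∈ {(T,F,F,F,T); (T,F,F,T,F); (T,F,F,T,T)} — 3.
Total: 0 + 12 + 0 + 3 = 15.

15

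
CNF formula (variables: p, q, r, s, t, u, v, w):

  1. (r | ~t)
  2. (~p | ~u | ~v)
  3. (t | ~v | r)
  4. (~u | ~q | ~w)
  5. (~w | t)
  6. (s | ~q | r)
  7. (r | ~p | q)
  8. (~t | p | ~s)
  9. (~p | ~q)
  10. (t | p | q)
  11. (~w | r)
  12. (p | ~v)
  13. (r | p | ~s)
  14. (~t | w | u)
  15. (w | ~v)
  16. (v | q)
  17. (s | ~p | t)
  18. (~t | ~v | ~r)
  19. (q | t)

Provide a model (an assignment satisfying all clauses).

p=0, q=1, r=1, s=0, t=1, u=0, v=0, w=1

Branch on p: take p = False.
  then v is forced to False.
  then q is forced to True.
Try r = True.
Try s = False.
For the remaining variables, t = True, u = False, w = True works.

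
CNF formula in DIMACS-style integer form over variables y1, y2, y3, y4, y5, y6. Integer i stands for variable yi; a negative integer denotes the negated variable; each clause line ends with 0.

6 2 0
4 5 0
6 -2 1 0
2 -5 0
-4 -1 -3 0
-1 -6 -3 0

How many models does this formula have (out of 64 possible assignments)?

Case analysis on y1 and y2:
  y1=T, y2=T: 7 of the 16 assignments to (y3,y4,y5,y6) work.
  y1=T, y2=F: remaining (y3,y4,y5,y6) ∈ {(F,T,F,T)} — 1.
  y1=F, y2=T: y3 free; 3 ways for (y4,y5,y6) × 2^1 = 6.
  y1=F, y2=F: remaining (y3,y4,y5,y6) ∈ {(F,T,F,T); (T,T,F,T)} — 2.
Total: 7 + 1 + 6 + 2 = 16.

16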